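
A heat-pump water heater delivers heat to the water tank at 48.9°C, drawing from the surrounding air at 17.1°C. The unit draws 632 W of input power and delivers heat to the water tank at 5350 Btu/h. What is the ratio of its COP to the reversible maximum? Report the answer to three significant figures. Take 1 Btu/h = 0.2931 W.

0.245

Converting, Q̇_H = 5350 Btu/h = 1568 W, so COP_actual = Q̇_H/Ẇ = 1568/632.0 = 2.481.
In absolute terms T_C = 290.25 K and T_H = 322.05 K, so ΔT = 31.80 K.
COP_Carnot = T_H/ΔT = 322.05/31.80 = 10.13.
η_II = COP_actual/COP_Carnot = 2.481/10.13 = 0.2450.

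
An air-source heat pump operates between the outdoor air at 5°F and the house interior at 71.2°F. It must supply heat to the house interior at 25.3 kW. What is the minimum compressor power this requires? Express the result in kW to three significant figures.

3.15 kW

In absolute terms T_C = 258.15 K and T_H = 294.93 K, so ΔT = 36.78 K.
COP_Carnot = T_H/ΔT = 294.93/36.78 = 8.019.
Ẇ_min = Q̇/COP_Carnot = 25.30/8.019 = 3.155 kW.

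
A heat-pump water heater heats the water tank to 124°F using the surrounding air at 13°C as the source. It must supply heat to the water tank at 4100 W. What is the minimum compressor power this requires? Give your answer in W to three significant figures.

In absolute terms T_C = 286.15 K and T_H = 324.26 K, so ΔT = 38.11 K.
COP_Carnot = T_H/ΔT = 324.26/38.11 = 8.508.
Ẇ_min = Q̇/COP_Carnot = 4100/8.508 = 481.9 W.

482 W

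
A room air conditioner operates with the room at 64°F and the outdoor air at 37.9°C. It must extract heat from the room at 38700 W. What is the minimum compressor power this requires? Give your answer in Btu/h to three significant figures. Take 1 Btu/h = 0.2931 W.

9130 Btu/h

In absolute terms T_C = 290.93 K and T_H = 311.05 K, so ΔT = 20.12 K.
COP_Carnot = T_C/ΔT = 290.93/20.12 = 14.46.
Ẇ_min = Q̇/COP_Carnot = 38700/14.46 = 2677 W = 9132 Btu/h.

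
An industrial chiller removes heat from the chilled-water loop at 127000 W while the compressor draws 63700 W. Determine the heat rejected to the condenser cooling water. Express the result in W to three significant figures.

For a cyclic device the first law requires Q̇_H = Q̇_C + Ẇ.
Q̇_H = Q̇_C + Ẇ = 190700 W.

191000 W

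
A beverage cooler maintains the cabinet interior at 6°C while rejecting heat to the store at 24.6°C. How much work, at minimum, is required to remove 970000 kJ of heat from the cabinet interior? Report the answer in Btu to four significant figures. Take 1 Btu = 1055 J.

61260 Btu

In absolute terms T_C = 279.15 K and T_H = 297.75 K, so ΔT = 18.60 K.
The reversible limit is COP_R = T_C/ΔT = 15.01, so W_min = Q_C/COP = Q_C·ΔT/T_C.
W_min = 970000 × 18.60/279.15 = 64630 kJ = 61260 Btu.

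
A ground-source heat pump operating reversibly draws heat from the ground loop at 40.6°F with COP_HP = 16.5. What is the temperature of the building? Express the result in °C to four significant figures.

22.71 °C

COP_HP = T_H/(T_H − T_C) rearranges to T_H = COP·T_C/(COP − 1).
With T_C = 277.93 K, T_H = 16.5 × 277.93/15.50 = 295.86 K.
Converting, 295.86 K = 22.71°C.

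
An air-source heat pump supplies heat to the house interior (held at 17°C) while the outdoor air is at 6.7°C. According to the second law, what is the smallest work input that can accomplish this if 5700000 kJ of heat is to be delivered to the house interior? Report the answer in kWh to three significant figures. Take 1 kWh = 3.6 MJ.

In absolute terms T_C = 279.85 K and T_H = 290.15 K, so ΔT = 10.30 K.
The reversible limit is COP_HP = T_H/ΔT = 28.17, so W_min = Q_H/COP = Q_H·ΔT/T_H.
W_min = 5700000 × 10.30/290.15 = 202300 kJ = 56.21 kWh.

56.2 kWh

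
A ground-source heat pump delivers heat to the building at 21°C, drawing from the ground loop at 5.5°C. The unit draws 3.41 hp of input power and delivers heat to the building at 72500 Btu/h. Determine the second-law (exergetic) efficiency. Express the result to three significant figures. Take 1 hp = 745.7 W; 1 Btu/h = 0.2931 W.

0.440

Converting, Q̇_H = 72500 Btu/h = 28.50 hp, so COP_actual = Q̇_H/Ẇ = 28.50/3.410 = 8.357.
In absolute terms T_C = 278.65 K and T_H = 294.15 K, so ΔT = 15.50 K.
COP_Carnot = T_H/ΔT = 294.15/15.50 = 18.98.
η_II = COP_actual/COP_Carnot = 8.357/18.98 = 0.4404.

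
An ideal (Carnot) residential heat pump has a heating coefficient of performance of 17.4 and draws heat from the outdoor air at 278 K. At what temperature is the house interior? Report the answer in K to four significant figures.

295.0 K

COP_HP = T_H/(T_H − T_C) rearranges to T_H = COP·T_C/(COP − 1).
With T_C = 278.00 K, T_H = 17.4 × 278.00/16.40 = 294.95 K.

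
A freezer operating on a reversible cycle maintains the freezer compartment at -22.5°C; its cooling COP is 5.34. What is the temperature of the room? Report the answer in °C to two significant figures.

24 °C

COP_R = T_C/(T_H − T_C) gives T_H − T_C = T_C/COP.
With T_C = 250.65 K, T_H = 250.65 × (1 + 1/5.34) = 297.59 K.
Converting, 297.59 K = 24.44°C.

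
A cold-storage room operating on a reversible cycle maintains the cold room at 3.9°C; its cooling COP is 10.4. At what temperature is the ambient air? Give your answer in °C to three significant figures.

30.5 °C

COP_R = T_C/(T_H − T_C) gives T_H − T_C = T_C/COP.
With T_C = 277.05 K, T_H = 277.05 × (1 + 1/10.4) = 303.69 K.
Converting, 303.69 K = 30.54°C.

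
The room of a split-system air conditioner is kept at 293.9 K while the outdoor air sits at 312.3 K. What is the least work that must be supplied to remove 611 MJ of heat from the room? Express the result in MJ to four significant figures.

38.25 MJ

The reservoir spacing is ΔT = 312.3 − 293.9 = 18.40 K.
The reversible limit is COP_R = T_C/ΔT = 15.97, so W_min = Q_C/COP = Q_C·ΔT/T_C.
W_min = 611.0 × 18.40/293.90 = 38.25 MJ.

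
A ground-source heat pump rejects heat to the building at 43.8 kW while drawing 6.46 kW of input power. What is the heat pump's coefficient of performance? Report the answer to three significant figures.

6.78

The first law gives Q̇_H = Q̇_C + Ẇ, so the three rates are Q̇_C = 37.34, Q̇_H = 43.80, Ẇ = 6.460 kW.
COP_HP = Q̇_H/Ẇ = 43.80/6.460 = 6.780.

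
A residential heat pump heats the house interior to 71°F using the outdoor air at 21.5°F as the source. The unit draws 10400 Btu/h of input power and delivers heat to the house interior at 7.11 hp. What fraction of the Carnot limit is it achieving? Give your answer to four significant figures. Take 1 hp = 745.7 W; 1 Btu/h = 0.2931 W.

0.1622

Converting, Q̇_H = 7.110 hp = 18090 Btu/h, so COP_actual = Q̇_H/Ẇ = 18090/10400 = 1.739.
In absolute terms T_C = 267.32 K and T_H = 294.82 K, so ΔT = 27.50 K.
COP_Carnot = T_H/ΔT = 294.82/27.50 = 10.72.
η_II = COP_actual/COP_Carnot = 1.739/10.72 = 0.1622.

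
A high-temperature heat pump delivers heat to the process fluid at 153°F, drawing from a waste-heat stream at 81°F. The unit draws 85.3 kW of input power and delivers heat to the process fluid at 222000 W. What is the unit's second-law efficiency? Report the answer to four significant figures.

0.3059

Converting, Q̇_H = 222000 W = 222.0 kW, so COP_actual = Q̇_H/Ẇ = 222.0/85.30 = 2.603.
In absolute terms T_C = 300.37 K and T_H = 340.37 K, so ΔT = 40.00 K.
COP_Carnot = T_H/ΔT = 340.37/40.00 = 8.509.
η_II = COP_actual/COP_Carnot = 2.603/8.509 = 0.3059.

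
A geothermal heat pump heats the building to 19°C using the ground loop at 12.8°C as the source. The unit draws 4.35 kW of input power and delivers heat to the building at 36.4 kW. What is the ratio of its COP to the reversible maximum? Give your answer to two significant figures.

COP_actual = Q̇_H/Ẇ = 36.40/4.350 = 8.368.
In absolute terms T_C = 285.95 K and T_H = 292.15 K, so ΔT = 6.200 K.
COP_Carnot = T_H/ΔT = 292.15/6.200 = 47.12.
η_II = COP_actual/COP_Carnot = 8.368/47.12 = 0.1776.

0.18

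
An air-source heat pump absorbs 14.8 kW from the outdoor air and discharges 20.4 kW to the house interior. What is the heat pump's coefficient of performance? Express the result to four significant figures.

3.643

The first law gives Q̇_H = Q̇_C + Ẇ, so the three rates are Q̇_C = 14.80, Q̇_H = 20.40, Ẇ = 5.600 kW.
COP_HP = Q̇_H/Ẇ = 20.40/5.600 = 3.643.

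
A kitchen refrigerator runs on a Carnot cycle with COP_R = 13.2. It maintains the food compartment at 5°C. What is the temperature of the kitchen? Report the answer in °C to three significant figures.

COP_R = T_C/(T_H − T_C) gives T_H − T_C = T_C/COP.
With T_C = 278.15 K, T_H = 278.15 × (1 + 1/13.2) = 299.22 K.
Converting, 299.22 K = 26.07°C.

26.1 °C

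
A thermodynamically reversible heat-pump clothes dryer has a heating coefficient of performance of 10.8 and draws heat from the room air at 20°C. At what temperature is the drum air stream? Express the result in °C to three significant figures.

COP_HP = T_H/(T_H − T_C) rearranges to T_H = COP·T_C/(COP − 1).
With T_C = 293.15 K, T_H = 10.8 × 293.15/9.800 = 323.06 K.
Converting, 323.06 K = 49.91°C.

49.9 °C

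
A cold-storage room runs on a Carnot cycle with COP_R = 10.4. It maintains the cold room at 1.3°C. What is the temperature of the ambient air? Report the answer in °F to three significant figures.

COP_R = T_C/(T_H − T_C) gives T_H − T_C = T_C/COP.
With T_C = 274.45 K, T_H = 274.45 × (1 + 1/10.4) = 300.84 K.
Converting, 300.84 K = 81.84°F.

81.8 °F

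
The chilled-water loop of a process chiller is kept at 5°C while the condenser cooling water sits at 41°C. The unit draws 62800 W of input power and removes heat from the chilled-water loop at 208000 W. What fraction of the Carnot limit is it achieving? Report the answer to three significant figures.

0.429

COP_actual = Q̇_C/Ẇ = 208000/62800 = 3.312.
In absolute terms T_C = 278.15 K and T_H = 314.15 K, so ΔT = 36.00 K.
COP_Carnot = T_C/ΔT = 278.15/36.00 = 7.726.
η_II = COP_actual/COP_Carnot = 3.312/7.726 = 0.4287.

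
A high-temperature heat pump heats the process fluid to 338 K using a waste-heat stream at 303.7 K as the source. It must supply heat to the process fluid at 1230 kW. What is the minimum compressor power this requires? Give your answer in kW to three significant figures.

The reservoir spacing is ΔT = 338 − 303.7 = 34.30 K.
COP_Carnot = T_H/ΔT = 338.00/34.30 = 9.854.
Ẇ_min = Q̇/COP_Carnot = 1230/9.854 = 124.8 kW.

125 kW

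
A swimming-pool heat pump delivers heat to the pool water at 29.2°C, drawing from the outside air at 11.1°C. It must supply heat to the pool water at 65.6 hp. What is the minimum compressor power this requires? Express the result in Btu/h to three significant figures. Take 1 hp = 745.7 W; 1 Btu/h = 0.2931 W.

9990 Btu/h

In absolute terms T_C = 284.25 K and T_H = 302.35 K, so ΔT = 18.10 K.
COP_Carnot = T_H/ΔT = 302.35/18.10 = 16.70.
Ẇ_min = Q̇/COP_Carnot = 65.60/16.70 = 3.927 hp = 9991 Btu/h.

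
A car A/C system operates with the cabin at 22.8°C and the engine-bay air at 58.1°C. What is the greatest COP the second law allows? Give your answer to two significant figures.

8.4

In absolute terms T_C = 295.95 K and T_H = 331.25 K, so ΔT = 35.30 K.
For a reversible cycle, COP_Carnot = T_C/ΔT = 295.95/35.30 = 8.384.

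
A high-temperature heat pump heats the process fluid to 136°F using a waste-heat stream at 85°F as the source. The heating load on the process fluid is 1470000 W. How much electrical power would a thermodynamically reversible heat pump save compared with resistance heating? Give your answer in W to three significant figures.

1340000 W

In absolute terms T_C = 302.59 K and T_H = 330.93 K, so ΔT = 28.33 K.
COP_Carnot = T_H/ΔT = 330.93/28.33 = 11.68.
Resistance heating needs Ẇ_res = Q̇_H = 1470000 W; the reversible heat pump needs only Ẇ_hp = Q̇_H/COP = 125900 W.
Saving = 1470000 − 125900 = 1344000 W.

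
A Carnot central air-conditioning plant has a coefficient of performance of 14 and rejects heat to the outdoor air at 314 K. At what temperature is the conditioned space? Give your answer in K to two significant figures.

For a Carnot refrigerator COP_R = T_C/(T_H − T_C), so T_C = COP·T_H/(1 + COP).
With T_H = 314.00 K, T_C = 14 × 314.00/15.00 = 293.07 K.

290 K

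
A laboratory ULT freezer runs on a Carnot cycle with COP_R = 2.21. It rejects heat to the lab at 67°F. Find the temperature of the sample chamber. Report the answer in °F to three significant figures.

-97.1 °F

For a Carnot refrigerator COP_R = T_C/(T_H − T_C), so T_C = COP·T_H/(1 + COP).
With T_H = 292.59 K, T_C = 2.21 × 292.59/3.210 = 201.44 K.
Converting, 201.44 K = -97.07°F.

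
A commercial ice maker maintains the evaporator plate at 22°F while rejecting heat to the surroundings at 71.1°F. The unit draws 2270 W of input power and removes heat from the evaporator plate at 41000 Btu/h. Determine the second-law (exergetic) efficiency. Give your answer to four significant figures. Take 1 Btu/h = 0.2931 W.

0.5396

Converting, Q̇_C = 41000 Btu/h = 12020 W, so COP_actual = Q̇_C/Ẇ = 12020/2270 = 5.294.
In absolute terms T_C = 267.59 K and T_H = 294.87 K, so ΔT = 27.28 K.
COP_Carnot = T_C/ΔT = 267.59/27.28 = 9.810.
η_II = COP_actual/COP_Carnot = 5.294/9.810 = 0.5396.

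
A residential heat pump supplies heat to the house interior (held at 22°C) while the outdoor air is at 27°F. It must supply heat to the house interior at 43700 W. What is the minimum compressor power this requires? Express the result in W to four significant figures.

3669 W

In absolute terms T_C = 270.37 K and T_H = 295.15 K, so ΔT = 24.78 K.
COP_Carnot = T_H/ΔT = 295.15/24.78 = 11.91.
Ẇ_min = Q̇/COP_Carnot = 43700/11.91 = 3669 W.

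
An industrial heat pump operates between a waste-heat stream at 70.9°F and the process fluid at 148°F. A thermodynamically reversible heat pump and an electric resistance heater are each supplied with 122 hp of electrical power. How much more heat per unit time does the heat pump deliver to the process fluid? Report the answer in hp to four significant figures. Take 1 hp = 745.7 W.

In absolute terms T_C = 294.76 K and T_H = 337.59 K, so ΔT = 42.83 K.
COP_Carnot = T_H/ΔT = 337.59/42.83 = 7.882.
The heat pump delivers Q̇_H = COP × Ẇ = 961.6 hp; the resistance heater delivers Ẇ = 122.0 hp.
Extra = (COP − 1)·Ẇ = 839.6 hp.

839.6 hp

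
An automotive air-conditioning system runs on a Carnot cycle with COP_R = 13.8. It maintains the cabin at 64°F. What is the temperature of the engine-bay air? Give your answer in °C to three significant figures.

38.9 °C

COP_R = T_C/(T_H − T_C) gives T_H − T_C = T_C/COP.
With T_C = 290.93 K, T_H = 290.93 × (1 + 1/13.8) = 312.01 K.
Converting, 312.01 K = 38.86°C.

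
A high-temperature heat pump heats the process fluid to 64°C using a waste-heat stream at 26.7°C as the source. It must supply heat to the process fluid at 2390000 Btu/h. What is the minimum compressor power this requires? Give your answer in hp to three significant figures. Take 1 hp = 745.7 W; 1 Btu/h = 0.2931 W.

104 hp

In absolute terms T_C = 299.85 K and T_H = 337.15 K, so ΔT = 37.30 K.
COP_Carnot = T_H/ΔT = 337.15/37.30 = 9.039.
Ẇ_min = Q̇/COP_Carnot = 2390000/9.039 = 264400 Btu/h = 103.9 hp.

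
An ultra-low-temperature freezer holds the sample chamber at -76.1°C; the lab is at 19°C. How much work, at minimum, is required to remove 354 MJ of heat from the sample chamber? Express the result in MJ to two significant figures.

In absolute terms T_C = 197.05 K and T_H = 292.15 K, so ΔT = 95.10 K.
The reversible limit is COP_R = T_C/ΔT = 2.072, so W_min = Q_C/COP = Q_C·ΔT/T_C.
W_min = 354.0 × 95.10/197.05 = 170.8 MJ.

170 MJ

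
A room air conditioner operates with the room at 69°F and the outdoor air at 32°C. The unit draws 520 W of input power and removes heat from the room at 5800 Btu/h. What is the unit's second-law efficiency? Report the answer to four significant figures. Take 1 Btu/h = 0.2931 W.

Converting, Q̇_C = 5800 Btu/h = 1700 W, so COP_actual = Q̇_C/Ẇ = 1700/520.0 = 3.269.
In absolute terms T_C = 293.71 K and T_H = 305.15 K, so ΔT = 11.44 K.
COP_Carnot = T_C/ΔT = 293.71/11.44 = 25.66.
η_II = COP_actual/COP_Carnot = 3.269/25.66 = 0.1274.

0.1274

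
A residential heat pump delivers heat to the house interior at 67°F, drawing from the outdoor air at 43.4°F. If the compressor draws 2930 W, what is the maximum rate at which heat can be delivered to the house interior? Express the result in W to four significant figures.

65390 W

In absolute terms T_C = 279.48 K and T_H = 292.59 K, so ΔT = 13.11 K.
COP_Carnot = T_H/ΔT = 292.59/13.11 = 22.32.
Q̇_max = COP_Carnot × Ẇ = 22.32 × 2930 W = 65390 W.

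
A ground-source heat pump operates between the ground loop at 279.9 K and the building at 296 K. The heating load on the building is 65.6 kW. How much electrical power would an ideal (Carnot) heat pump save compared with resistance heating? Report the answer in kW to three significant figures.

62.0 kW

The reservoir spacing is ΔT = 296 − 279.9 = 16.10 K.
COP_Carnot = T_H/ΔT = 296.00/16.10 = 18.39.
Resistance heating needs Ẇ_res = Q̇_H = 65.60 kW; the reversible heat pump needs only Ẇ_hp = Q̇_H/COP = 3.568 kW.
Saving = 65.60 − 3.568 = 62.03 kW.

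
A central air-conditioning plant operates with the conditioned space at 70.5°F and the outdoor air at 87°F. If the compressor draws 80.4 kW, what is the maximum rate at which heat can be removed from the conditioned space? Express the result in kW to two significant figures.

In absolute terms T_C = 294.54 K and T_H = 303.71 K, so ΔT = 9.167 K.
COP_Carnot = T_C/ΔT = 294.54/9.167 = 32.13.
Q̇_max = COP_Carnot × Ẇ = 32.13 × 80.40 kW = 2583 kW.

2600 kW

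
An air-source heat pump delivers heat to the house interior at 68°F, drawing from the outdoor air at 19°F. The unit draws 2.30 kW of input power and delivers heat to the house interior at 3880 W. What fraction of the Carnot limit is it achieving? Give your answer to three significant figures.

Converting, Q̇_H = 3880 W = 3.880 kW, so COP_actual = Q̇_H/Ẇ = 3.880/2.300 = 1.687.
In absolute terms T_C = 265.93 K and T_H = 293.15 K, so ΔT = 27.22 K.
COP_Carnot = T_H/ΔT = 293.15/27.22 = 10.77.
η_II = COP_actual/COP_Carnot = 1.687/10.77 = 0.1567.

0.157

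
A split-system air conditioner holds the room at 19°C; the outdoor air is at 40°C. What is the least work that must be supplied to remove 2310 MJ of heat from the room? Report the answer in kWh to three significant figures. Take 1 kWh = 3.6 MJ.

46.1 kWh

In absolute terms T_C = 292.15 K and T_H = 313.15 K, so ΔT = 21.00 K.
The reversible limit is COP_R = T_C/ΔT = 13.91, so W_min = Q_C/COP = Q_C·ΔT/T_C.
W_min = 2310 × 21.00/292.15 = 166.0 MJ = 46.12 kWh.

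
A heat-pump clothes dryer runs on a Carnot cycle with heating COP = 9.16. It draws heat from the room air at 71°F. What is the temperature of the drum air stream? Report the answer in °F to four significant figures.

136.0 °F

COP_HP = T_H/(T_H − T_C) rearranges to T_H = COP·T_C/(COP − 1).
With T_C = 294.82 K, T_H = 9.16 × 294.82/8.160 = 330.95 K.
Converting, 330.95 K = 136.03°F.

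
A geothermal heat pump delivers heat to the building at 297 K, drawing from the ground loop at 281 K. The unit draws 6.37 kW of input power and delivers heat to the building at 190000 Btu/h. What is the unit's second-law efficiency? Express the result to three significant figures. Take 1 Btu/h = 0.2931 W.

Converting, Q̇_H = 190000 Btu/h = 55.69 kW, so COP_actual = Q̇_H/Ẇ = 55.69/6.370 = 8.742.
The reservoir spacing is ΔT = 297 − 281 = 16.00 K.
COP_Carnot = T_H/ΔT = 297.00/16.00 = 18.56.
η_II = COP_actual/COP_Carnot = 8.742/18.56 = 0.4710.

0.471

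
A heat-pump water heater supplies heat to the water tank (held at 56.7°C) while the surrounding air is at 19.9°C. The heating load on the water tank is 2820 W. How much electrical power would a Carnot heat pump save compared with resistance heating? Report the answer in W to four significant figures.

In absolute terms T_C = 293.05 K and T_H = 329.85 K, so ΔT = 36.80 K.
COP_Carnot = T_H/ΔT = 329.85/36.80 = 8.963.
Resistance heating needs Ẇ_res = Q̇_H = 2820 W; the reversible heat pump needs only Ẇ_hp = Q̇_H/COP = 314.6 W.
Saving = 2820 − 314.6 = 2505 W.

2505 W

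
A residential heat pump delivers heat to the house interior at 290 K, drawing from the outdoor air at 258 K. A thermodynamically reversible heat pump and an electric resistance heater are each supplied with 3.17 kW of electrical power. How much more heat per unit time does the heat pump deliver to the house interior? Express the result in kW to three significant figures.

25.6 kW

The reservoir spacing is ΔT = 290 − 258 = 32.00 K.
COP_Carnot = T_H/ΔT = 290.00/32.00 = 9.063.
The heat pump delivers Q̇_H = COP × Ẇ = 28.73 kW; the resistance heater delivers Ẇ = 3.170 kW.
Extra = (COP − 1)·Ẇ = 25.56 kW.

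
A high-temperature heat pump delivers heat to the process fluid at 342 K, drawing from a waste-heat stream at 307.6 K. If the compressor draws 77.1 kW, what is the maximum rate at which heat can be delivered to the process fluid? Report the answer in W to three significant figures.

The reservoir spacing is ΔT = 342 − 307.6 = 34.40 K.
COP_Carnot = T_H/ΔT = 342.00/34.40 = 9.942.
Q̇_max = COP_Carnot × Ẇ = 9.942 × 77.10 kW = 766.5 kW = 766500 W.

767000 W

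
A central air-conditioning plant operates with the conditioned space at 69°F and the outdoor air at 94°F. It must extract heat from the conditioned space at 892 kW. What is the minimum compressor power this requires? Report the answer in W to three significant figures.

In absolute terms T_C = 293.71 K and T_H = 307.59 K, so ΔT = 13.89 K.
COP_Carnot = T_C/ΔT = 293.71/13.89 = 21.15.
Ẇ_min = Q̇/COP_Carnot = 892.0/21.15 = 42.18 kW = 42180 W.

42200 W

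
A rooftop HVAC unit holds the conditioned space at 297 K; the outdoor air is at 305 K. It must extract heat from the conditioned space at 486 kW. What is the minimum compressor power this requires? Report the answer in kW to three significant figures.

The reservoir spacing is ΔT = 305 − 297 = 8.000 K.
COP_Carnot = T_C/ΔT = 297.00/8.000 = 37.13.
Ẇ_min = Q̇/COP_Carnot = 486.0/37.13 = 13.09 kW.

13.1 kW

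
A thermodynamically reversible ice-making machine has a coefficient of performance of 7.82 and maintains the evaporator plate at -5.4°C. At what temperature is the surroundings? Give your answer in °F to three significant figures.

83.9 °F

COP_R = T_C/(T_H − T_C) gives T_H − T_C = T_C/COP.
With T_C = 267.75 K, T_H = 267.75 × (1 + 1/7.82) = 301.99 K.
Converting, 301.99 K = 83.91°F.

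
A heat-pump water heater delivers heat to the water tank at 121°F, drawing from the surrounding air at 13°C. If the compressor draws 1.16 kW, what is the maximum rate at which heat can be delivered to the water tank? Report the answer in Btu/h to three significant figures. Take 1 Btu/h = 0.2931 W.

35000 Btu/h

In absolute terms T_C = 286.15 K and T_H = 322.59 K, so ΔT = 36.44 K.
COP_Carnot = T_H/ΔT = 322.59/36.44 = 8.852.
Q̇_max = COP_Carnot × Ẇ = 8.852 × 1.160 kW = 10.27 kW = 35030 Btu/h.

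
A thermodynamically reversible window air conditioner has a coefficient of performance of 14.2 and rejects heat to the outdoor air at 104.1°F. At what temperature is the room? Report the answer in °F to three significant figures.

67.0 °F

For a Carnot refrigerator COP_R = T_C/(T_H − T_C), so T_C = COP·T_H/(1 + COP).
With T_H = 313.21 K, T_C = 14.2 × 313.21/15.20 = 292.60 K.
Converting, 292.60 K = 67.01°F.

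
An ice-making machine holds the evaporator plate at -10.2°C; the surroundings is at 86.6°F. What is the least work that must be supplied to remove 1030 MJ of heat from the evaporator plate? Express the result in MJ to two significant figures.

In absolute terms T_C = 262.95 K and T_H = 303.48 K, so ΔT = 40.53 K.
The reversible limit is COP_R = T_C/ΔT = 6.487, so W_min = Q_C/COP = Q_C·ΔT/T_C.
W_min = 1030 × 40.53/262.95 = 158.8 MJ.

160 MJ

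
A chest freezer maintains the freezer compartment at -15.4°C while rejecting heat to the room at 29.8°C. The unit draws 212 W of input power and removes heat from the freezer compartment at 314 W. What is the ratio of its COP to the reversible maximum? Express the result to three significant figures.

COP_actual = Q̇_C/Ẇ = 314.0/212.0 = 1.481.
In absolute terms T_C = 257.75 K and T_H = 302.95 K, so ΔT = 45.20 K.
COP_Carnot = T_C/ΔT = 257.75/45.20 = 5.702.
η_II = COP_actual/COP_Carnot = 1.481/5.702 = 0.2597.

0.260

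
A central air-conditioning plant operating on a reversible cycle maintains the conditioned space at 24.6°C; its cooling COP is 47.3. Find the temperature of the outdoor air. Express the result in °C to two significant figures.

COP_R = T_C/(T_H − T_C) gives T_H − T_C = T_C/COP.
With T_C = 297.75 K, T_H = 297.75 × (1 + 1/47.3) = 304.04 K.
Converting, 304.04 K = 30.89°C.

31 °C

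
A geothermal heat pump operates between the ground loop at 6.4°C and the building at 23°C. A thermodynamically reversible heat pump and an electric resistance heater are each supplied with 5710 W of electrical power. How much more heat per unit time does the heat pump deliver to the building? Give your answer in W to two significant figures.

96000 W

In absolute terms T_C = 279.55 K and T_H = 296.15 K, so ΔT = 16.60 K.
COP_Carnot = T_H/ΔT = 296.15/16.60 = 17.84.
The heat pump delivers Q̇_H = COP × Ẇ = 101900 W; the resistance heater delivers Ẇ = 5710 W.
Extra = (COP − 1)·Ẇ = 96160 W.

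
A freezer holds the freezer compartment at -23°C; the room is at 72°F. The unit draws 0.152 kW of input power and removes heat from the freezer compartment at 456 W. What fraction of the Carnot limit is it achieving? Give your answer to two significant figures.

0.54

Converting, Q̇_C = 456.0 W = 0.4560 kW, so COP_actual = Q̇_C/Ẇ = 0.4560/0.1520 = 3.000.
In absolute terms T_C = 250.15 K and T_H = 295.37 K, so ΔT = 45.22 K.
COP_Carnot = T_C/ΔT = 250.15/45.22 = 5.532.
η_II = COP_actual/COP_Carnot = 3.000/5.532 = 0.5423.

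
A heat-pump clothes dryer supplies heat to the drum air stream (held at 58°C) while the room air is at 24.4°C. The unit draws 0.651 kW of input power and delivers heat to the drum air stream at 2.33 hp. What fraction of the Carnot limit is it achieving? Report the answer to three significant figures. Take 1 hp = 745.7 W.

0.271

Converting, Q̇_H = 2.330 hp = 1.737 kW, so COP_actual = Q̇_H/Ẇ = 1.737/0.6510 = 2.669.
In absolute terms T_C = 297.55 K and T_H = 331.15 K, so ΔT = 33.60 K.
COP_Carnot = T_H/ΔT = 331.15/33.60 = 9.856.
η_II = COP_actual/COP_Carnot = 2.669/9.856 = 0.2708.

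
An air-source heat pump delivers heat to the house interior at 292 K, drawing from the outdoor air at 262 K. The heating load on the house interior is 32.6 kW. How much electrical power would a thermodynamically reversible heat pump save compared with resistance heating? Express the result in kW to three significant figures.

29.3 kW

The reservoir spacing is ΔT = 292 − 262 = 30.00 K.
COP_Carnot = T_H/ΔT = 292.00/30.00 = 9.733.
Resistance heating needs Ẇ_res = Q̇_H = 32.60 kW; the reversible heat pump needs only Ẇ_hp = Q̇_H/COP = 3.349 kW.
Saving = 32.60 − 3.349 = 29.25 kW.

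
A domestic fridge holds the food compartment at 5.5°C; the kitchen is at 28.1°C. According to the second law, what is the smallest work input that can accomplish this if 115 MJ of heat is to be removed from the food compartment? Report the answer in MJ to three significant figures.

In absolute terms T_C = 278.65 K and T_H = 301.25 K, so ΔT = 22.60 K.
The reversible limit is COP_R = T_C/ΔT = 12.33, so W_min = Q_C/COP = Q_C·ΔT/T_C.
W_min = 115.0 × 22.60/278.65 = 9.327 MJ.

9.33 MJ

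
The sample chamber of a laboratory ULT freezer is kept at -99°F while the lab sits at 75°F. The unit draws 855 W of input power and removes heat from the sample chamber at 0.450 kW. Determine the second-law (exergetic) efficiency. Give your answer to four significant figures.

Converting, Q̇_C = 0.4500 kW = 450.0 W, so COP_actual = Q̇_C/Ẇ = 450.0/855.0 = 0.5263.
In absolute terms T_C = 200.37 K and T_H = 297.04 K, so ΔT = 96.67 K.
COP_Carnot = T_C/ΔT = 200.37/96.67 = 2.073.
η_II = COP_actual/COP_Carnot = 0.5263/2.073 = 0.2539.

0.2539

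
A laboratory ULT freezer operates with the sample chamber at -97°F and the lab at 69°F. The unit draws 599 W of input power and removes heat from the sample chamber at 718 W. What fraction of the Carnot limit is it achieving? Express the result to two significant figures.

COP_actual = Q̇_C/Ẇ = 718.0/599.0 = 1.199.
In absolute terms T_C = 201.48 K and T_H = 293.71 K, so ΔT = 92.22 K.
COP_Carnot = T_C/ΔT = 201.48/92.22 = 2.185.
η_II = COP_actual/COP_Carnot = 1.199/2.185 = 0.5486.

0.55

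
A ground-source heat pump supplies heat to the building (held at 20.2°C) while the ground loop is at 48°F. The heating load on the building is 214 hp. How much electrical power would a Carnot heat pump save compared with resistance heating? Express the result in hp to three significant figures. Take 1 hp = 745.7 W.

206 hp

In absolute terms T_C = 282.04 K and T_H = 293.35 K, so ΔT = 11.31 K.
COP_Carnot = T_H/ΔT = 293.35/11.31 = 25.93.
Resistance heating needs Ẇ_res = Q̇_H = 214.0 hp; the reversible heat pump needs only Ẇ_hp = Q̇_H/COP = 8.252 hp.
Saving = 214.0 − 8.252 = 205.7 hp.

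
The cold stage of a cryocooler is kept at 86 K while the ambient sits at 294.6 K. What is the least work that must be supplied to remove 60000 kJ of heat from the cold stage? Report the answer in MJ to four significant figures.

The reservoir spacing is ΔT = 294.6 − 86 = 208.6 K.
The reversible limit is COP_R = T_C/ΔT = 0.4123, so W_min = Q_C/COP = Q_C·ΔT/T_C.
W_min = 60000 × 208.6/86.00 = 145500 kJ = 145.5 MJ.

145.5 MJ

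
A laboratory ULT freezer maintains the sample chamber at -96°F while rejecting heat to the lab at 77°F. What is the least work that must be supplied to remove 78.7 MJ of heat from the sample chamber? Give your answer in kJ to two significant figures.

In absolute terms T_C = 202.04 K and T_H = 298.15 K, so ΔT = 96.11 K.
The reversible limit is COP_R = T_C/ΔT = 2.102, so W_min = Q_C/COP = Q_C·ΔT/T_C.
W_min = 78.70 × 96.11/202.04 = 37.44 MJ = 37440 kJ.

37000 kJ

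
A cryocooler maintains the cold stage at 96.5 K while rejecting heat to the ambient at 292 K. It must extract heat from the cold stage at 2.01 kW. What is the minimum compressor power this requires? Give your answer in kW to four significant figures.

4.072 kW

The reservoir spacing is ΔT = 292 − 96.5 = 195.5 K.
COP_Carnot = T_C/ΔT = 96.50/195.5 = 0.4936.
Ẇ_min = Q̇/COP_Carnot = 2.010/0.4936 = 4.072 kW.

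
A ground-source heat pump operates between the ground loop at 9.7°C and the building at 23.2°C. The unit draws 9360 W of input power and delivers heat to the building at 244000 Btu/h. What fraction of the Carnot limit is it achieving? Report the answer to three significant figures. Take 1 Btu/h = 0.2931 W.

Converting, Q̇_H = 244000 Btu/h = 71520 W, so COP_actual = Q̇_H/Ẇ = 71520/9360 = 7.641.
In absolute terms T_C = 282.85 K and T_H = 296.35 K, so ΔT = 13.50 K.
COP_Carnot = T_H/ΔT = 296.35/13.50 = 21.95.
η_II = COP_actual/COP_Carnot = 7.641/21.95 = 0.3481.

0.348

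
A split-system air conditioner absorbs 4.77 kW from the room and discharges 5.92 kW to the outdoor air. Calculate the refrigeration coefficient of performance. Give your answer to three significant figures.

The first law gives Q̇_H = Q̇_C + Ẇ, so the three rates are Q̇_C = 4.770, Q̇_H = 5.920, Ẇ = 1.150 kW.
COP_R = Q̇_C/Ẇ = 4.770/1.150 = 4.148.

4.15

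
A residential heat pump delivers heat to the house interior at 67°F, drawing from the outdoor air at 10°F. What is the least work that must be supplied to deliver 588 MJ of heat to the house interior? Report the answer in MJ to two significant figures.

In absolute terms T_C = 260.93 K and T_H = 292.59 K, so ΔT = 31.67 K.
The reversible limit is COP_HP = T_H/ΔT = 9.240, so W_min = Q_H/COP = Q_H·ΔT/T_H.
W_min = 588.0 × 31.67/292.59 = 63.64 MJ.

64 MJ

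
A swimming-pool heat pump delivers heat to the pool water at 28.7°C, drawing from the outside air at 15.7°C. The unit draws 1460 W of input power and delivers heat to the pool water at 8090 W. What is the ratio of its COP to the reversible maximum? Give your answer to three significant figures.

COP_actual = Q̇_H/Ẇ = 8090/1460 = 5.541.
In absolute terms T_C = 288.85 K and T_H = 301.85 K, so ΔT = 13.00 K.
COP_Carnot = T_H/ΔT = 301.85/13.00 = 23.22.
η_II = COP_actual/COP_Carnot = 5.541/23.22 = 0.2386.

0.239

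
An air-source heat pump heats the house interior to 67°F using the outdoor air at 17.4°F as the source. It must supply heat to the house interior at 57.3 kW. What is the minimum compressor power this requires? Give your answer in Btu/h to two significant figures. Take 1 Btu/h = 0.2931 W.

18000 Btu/h

In absolute terms T_C = 265.04 K and T_H = 292.59 K, so ΔT = 27.56 K.
COP_Carnot = T_H/ΔT = 292.59/27.56 = 10.62.
Ẇ_min = Q̇/COP_Carnot = 57.30/10.62 = 5.396 kW = 18410 Btu/h.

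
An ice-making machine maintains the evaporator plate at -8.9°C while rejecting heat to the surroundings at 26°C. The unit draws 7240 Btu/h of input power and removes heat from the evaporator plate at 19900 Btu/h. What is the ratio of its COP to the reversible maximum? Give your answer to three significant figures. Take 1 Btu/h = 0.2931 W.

COP_actual = Q̇_C/Ẇ = 19900/7240 = 2.749.
In absolute terms T_C = 264.25 K and T_H = 299.15 K, so ΔT = 34.90 K.
COP_Carnot = T_C/ΔT = 264.25/34.90 = 7.572.
η_II = COP_actual/COP_Carnot = 2.749/7.572 = 0.3630.

0.363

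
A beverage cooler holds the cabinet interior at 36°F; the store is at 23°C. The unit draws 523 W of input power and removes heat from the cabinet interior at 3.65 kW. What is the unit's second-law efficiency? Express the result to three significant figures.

Converting, Q̇_C = 3.650 kW = 3650 W, so COP_actual = Q̇_C/Ẇ = 3650/523.0 = 6.979.
In absolute terms T_C = 275.37 K and T_H = 296.15 K, so ΔT = 20.78 K.
COP_Carnot = T_C/ΔT = 275.37/20.78 = 13.25.
η_II = COP_actual/COP_Carnot = 6.979/13.25 = 0.5266.

0.527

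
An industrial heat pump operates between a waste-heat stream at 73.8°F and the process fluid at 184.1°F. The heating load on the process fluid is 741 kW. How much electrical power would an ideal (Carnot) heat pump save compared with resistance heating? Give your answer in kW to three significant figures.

In absolute terms T_C = 296.37 K and T_H = 357.65 K, so ΔT = 61.28 K.
COP_Carnot = T_H/ΔT = 357.65/61.28 = 5.837.
Resistance heating needs Ẇ_res = Q̇_H = 741.0 kW; the reversible heat pump needs only Ẇ_hp = Q̇_H/COP = 127.0 kW.
Saving = 741.0 − 127.0 = 614.0 kW.

614 kW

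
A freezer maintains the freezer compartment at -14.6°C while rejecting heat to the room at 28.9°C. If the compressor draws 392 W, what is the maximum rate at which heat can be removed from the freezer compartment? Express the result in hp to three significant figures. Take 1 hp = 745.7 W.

3.12 hp

In absolute terms T_C = 258.55 K and T_H = 302.05 K, so ΔT = 43.50 K.
COP_Carnot = T_C/ΔT = 258.55/43.50 = 5.944.
Q̇_max = COP_Carnot × Ẇ = 5.944 × 392.0 W = 2330 W = 3.124 hp.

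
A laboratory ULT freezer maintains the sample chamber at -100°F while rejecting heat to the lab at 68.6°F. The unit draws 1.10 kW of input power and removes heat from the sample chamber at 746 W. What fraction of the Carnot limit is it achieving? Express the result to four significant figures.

Converting, Q̇_C = 746.0 W = 0.7460 kW, so COP_actual = Q̇_C/Ẇ = 0.7460/1.100 = 0.6782.
In absolute terms T_C = 199.82 K and T_H = 293.48 K, so ΔT = 93.67 K.
COP_Carnot = T_C/ΔT = 199.82/93.67 = 2.133.
η_II = COP_actual/COP_Carnot = 0.6782/2.133 = 0.3179.

0.3179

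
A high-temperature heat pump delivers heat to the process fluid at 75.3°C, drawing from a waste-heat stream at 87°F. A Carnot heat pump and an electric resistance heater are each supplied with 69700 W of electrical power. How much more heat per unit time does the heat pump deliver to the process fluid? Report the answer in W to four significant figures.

In absolute terms T_C = 303.71 K and T_H = 348.45 K, so ΔT = 44.74 K.
COP_Carnot = T_H/ΔT = 348.45/44.74 = 7.788.
The heat pump delivers Q̇_H = COP × Ẇ = 542800 W; the resistance heater delivers Ẇ = 69700 W.
Extra = (COP − 1)·Ẇ = 473100 W.

473100 W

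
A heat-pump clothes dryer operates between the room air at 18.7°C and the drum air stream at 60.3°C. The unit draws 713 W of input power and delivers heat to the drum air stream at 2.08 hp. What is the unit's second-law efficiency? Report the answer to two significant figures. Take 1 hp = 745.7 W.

Converting, Q̇_H = 2.080 hp = 1551 W, so COP_actual = Q̇_H/Ẇ = 1551/713.0 = 2.175.
In absolute terms T_C = 291.85 K and T_H = 333.45 K, so ΔT = 41.60 K.
COP_Carnot = T_H/ΔT = 333.45/41.60 = 8.016.
η_II = COP_actual/COP_Carnot = 2.175/8.016 = 0.2714.

0.27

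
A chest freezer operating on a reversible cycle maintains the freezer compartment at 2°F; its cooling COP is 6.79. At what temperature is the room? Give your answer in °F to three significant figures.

70.0 °F

COP_R = T_C/(T_H − T_C) gives T_H − T_C = T_C/COP.
With T_C = 256.48 K, T_H = 256.48 × (1 + 1/6.79) = 294.26 K.
Converting, 294.26 K = 69.99°F.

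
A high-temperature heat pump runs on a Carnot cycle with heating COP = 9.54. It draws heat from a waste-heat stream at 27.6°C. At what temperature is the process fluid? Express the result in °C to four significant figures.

62.82 °C

COP_HP = T_H/(T_H − T_C) rearranges to T_H = COP·T_C/(COP − 1).
With T_C = 300.75 K, T_H = 9.54 × 300.75/8.540 = 335.97 K.
Converting, 335.97 K = 62.82°C.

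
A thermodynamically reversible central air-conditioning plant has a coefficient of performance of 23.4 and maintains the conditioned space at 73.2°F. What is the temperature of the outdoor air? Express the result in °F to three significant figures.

96.0 °F

COP_R = T_C/(T_H − T_C) gives T_H − T_C = T_C/COP.
With T_C = 296.04 K, T_H = 296.04 × (1 + 1/23.4) = 308.69 K.
Converting, 308.69 K = 95.97°F.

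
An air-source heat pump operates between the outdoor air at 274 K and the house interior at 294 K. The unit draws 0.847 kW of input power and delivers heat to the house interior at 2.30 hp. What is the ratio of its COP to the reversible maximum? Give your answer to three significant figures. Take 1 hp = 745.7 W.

Converting, Q̇_H = 2.300 hp = 1.715 kW, so COP_actual = Q̇_H/Ẇ = 1.715/0.8470 = 2.025.
The reservoir spacing is ΔT = 294 − 274 = 20.00 K.
COP_Carnot = T_H/ΔT = 294.00/20.00 = 14.70.
η_II = COP_actual/COP_Carnot = 2.025/14.70 = 0.1377.

0.138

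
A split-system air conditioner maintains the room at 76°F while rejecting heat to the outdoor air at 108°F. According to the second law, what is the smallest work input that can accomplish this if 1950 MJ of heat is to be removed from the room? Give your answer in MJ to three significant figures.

116 MJ

In absolute terms T_C = 297.59 K and T_H = 315.37 K, so ΔT = 17.78 K.
The reversible limit is COP_R = T_C/ΔT = 16.74, so W_min = Q_C/COP = Q_C·ΔT/T_C.
W_min = 1950 × 17.78/297.59 = 116.5 MJ.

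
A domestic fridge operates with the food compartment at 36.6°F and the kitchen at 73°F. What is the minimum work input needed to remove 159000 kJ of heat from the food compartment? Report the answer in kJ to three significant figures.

In absolute terms T_C = 275.71 K and T_H = 295.93 K, so ΔT = 20.22 K.
The reversible limit is COP_R = T_C/ΔT = 13.63, so W_min = Q_C/COP = Q_C·ΔT/T_C.
W_min = 159000 × 20.22/275.71 = 11660 kJ.

11700 kJ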